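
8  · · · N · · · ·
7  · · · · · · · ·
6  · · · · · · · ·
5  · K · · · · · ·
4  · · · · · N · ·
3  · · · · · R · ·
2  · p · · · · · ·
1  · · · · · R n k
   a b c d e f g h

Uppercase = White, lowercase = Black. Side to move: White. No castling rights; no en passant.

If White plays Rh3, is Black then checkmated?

yes

After Rh3: black king on h1; in check: yes, from the white rook on h3.
King squares — g1: own knight; g2: attacked by Nf4; h2: attacked by Rh3.
Black has no legal moves → checkmate.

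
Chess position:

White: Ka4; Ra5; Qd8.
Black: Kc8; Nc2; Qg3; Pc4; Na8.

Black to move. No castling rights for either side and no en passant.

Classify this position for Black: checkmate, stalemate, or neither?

Black to move; black king on c8.
In check: yes, from the white queen on d8.
King squares — b7: available; c7: attacked by Qd8; d7: attacked by Qd8; b8: attacked by Qd8; d8: available.
Legal moves for Black: Kxd8, Kb7.
Black is in check but has 2 legal moves → neither.

neither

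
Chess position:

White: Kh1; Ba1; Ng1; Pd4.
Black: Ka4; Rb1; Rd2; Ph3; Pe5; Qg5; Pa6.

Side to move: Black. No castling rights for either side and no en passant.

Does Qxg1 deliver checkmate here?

yes

After Qxg1: white king on h1; in check: yes, from the black queen on g1.
King squares — g1: attacked by Rb1; g2: attacked by Qg1; h2: attacked by Qg1.
White has no legal moves → checkmate.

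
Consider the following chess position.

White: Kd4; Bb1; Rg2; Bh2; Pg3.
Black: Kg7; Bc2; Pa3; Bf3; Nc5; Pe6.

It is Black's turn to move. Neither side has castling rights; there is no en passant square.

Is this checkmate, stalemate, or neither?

neither

Black to move; black king on g7.
In check: no.
Legal moves for Black include: Kh8, Kg8, Kf8, Kh7, Kf7, Kh6, Kg6, Kf6, Nd7, Nb7, Na6, Ne4, Na4, Nd3, Nb3+, Ba8, Bb7, Bc6, ... (list truncated; more exist).
Black has legal moves and is not in check → neither.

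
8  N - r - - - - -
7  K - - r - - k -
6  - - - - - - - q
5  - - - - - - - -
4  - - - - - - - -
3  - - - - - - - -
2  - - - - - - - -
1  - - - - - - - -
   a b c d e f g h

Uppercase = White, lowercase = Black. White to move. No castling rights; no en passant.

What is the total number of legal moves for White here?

White to move; king on a7.
In check: yes, from the black rook on d7.
Legal moves: Nc7.
Count: 1.

1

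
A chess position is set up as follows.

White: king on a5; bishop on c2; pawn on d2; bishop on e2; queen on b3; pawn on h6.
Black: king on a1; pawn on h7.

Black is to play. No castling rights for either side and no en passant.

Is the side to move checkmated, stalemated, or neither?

stalemate

Black to move; black king on a1.
In check: no.
King squares — b1: attacked by Bc2; a2: attacked by Qb3; b2: attacked by Qb3.
Legal moves for Black: none.
Not in check and no legal moves → stalemate.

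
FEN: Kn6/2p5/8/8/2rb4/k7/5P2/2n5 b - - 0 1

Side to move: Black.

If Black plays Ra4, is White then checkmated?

After Ra4: white king on a8; in check: yes, from the black rook on a4.
White has 2 legal replies: Kxb8, Kb7.
In check but a legal move exists → not checkmate.

no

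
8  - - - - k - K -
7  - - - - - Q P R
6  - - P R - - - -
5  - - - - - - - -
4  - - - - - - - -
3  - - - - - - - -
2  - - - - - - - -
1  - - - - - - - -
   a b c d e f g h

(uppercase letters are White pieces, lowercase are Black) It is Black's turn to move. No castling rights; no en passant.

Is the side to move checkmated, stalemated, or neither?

Black to move; black king on e8.
In check: yes, from the white queen on f7.
King squares — d7: attacked by Pc6; e7: attacked by Qf7; f7: attacked by Kg8; d8: attacked by Rd6; f8: attacked by Qf7.
Legal moves for Black: none.
In check with no legal moves → checkmate.

checkmate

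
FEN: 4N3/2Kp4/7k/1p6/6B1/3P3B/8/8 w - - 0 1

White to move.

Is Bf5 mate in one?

After Bf5: black king on h6; in check: no.
Black is not in check, so this cannot be checkmate.

no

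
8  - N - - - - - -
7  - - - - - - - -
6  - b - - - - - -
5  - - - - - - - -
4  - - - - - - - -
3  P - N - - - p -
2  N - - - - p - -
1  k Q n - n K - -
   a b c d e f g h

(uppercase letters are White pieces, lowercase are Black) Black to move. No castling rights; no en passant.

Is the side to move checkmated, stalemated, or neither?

checkmate

Black to move; black king on a1.
In check: yes, from the white queen on b1.
King squares — b1: attacked by Nc3; a2: attacked by Qb1; b2: attacked by Qb1.
Legal moves for Black: none.
In check with no legal moves → checkmate.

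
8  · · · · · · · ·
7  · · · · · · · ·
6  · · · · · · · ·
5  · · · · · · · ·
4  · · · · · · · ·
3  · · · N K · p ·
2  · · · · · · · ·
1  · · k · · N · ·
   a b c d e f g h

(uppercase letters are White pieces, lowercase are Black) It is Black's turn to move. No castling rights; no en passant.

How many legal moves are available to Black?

Black to move; king on c1.
In check: yes, from the white knight on d3.
Legal moves: Kc2, Kd1, Kb1.
Count: 3.

3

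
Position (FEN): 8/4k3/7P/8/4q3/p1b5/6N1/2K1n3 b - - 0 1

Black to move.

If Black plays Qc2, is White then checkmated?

yes

After Qc2: white king on c1; in check: yes, from the black queen on c2.
King squares — b1: attacked by Qc2; d1: attacked by Qc2; b2: attacked by Qc2; c2: attacked by Ne1; d2: attacked by Qc2.
White has no legal moves → checkmate.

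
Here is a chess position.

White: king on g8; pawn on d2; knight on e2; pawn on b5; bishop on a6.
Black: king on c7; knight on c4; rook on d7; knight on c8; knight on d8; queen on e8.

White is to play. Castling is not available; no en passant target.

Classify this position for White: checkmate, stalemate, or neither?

White to move; white king on g8.
In check: yes, from the black queen on e8.
King squares — f7: attacked by Rd7; g7: attacked by Rd7; h7: attacked by Rd7; f8: attacked by Qe8; h8: attacked by Qe8.
Legal moves for White: none.
In check with no legal moves → checkmate.

checkmate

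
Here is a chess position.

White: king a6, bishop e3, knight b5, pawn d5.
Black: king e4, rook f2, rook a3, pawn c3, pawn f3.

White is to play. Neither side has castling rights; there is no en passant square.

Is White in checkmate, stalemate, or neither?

neither

White to move; white king on a6.
In check: yes, from the black rook on a3.
King squares — a5: attacked by Ra3; b5: own knight; b6: available; a7: attacked by Ra3; b7: available.
Legal moves for White: Kb7, Kb6, Nxa3.
White is in check but has 3 legal moves → neither.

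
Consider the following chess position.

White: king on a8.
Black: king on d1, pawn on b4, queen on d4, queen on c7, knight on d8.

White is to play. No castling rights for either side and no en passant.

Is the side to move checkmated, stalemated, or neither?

stalemate

White to move; white king on a8.
In check: no.
King squares — a7: attacked by Qd4; b7: attacked by Qc7; b8: attacked by Qc7.
Legal moves for White: none.
Not in check and no legal moves → stalemate.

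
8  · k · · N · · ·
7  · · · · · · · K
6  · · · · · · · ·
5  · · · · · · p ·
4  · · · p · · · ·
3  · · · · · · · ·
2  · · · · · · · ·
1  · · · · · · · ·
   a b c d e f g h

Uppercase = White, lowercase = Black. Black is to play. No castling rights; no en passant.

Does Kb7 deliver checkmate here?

After Kb7: white king on h7; in check: no.
White is not in check, so this cannot be checkmate.

no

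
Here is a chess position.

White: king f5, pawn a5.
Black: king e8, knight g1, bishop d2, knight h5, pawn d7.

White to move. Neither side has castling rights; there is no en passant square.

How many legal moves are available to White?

5

White to move; king on f5.
In check: no.
Legal moves: Kg6, Ke5, Kg4, Ke4, a6.
Count: 5.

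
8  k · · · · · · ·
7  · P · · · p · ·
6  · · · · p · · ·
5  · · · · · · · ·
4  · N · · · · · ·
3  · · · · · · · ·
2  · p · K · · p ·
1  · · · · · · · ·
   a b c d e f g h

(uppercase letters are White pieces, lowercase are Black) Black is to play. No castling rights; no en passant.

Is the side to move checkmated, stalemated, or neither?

neither

Black to move; black king on a8.
In check: yes, from the white pawn on b7.
Legal moves for Black: Kb8, Kxb7, Ka7.
Black is in check but has 3 legal moves → neither.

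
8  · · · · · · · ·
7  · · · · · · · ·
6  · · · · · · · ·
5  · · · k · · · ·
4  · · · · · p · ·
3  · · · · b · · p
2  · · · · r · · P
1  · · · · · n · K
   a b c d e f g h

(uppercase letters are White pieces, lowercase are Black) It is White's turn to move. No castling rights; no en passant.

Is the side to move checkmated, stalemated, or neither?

stalemate

White to move; white king on h1.
In check: no.
King squares — g1: attacked by Be3; g2: attacked by Re2; h2: own pawn.
Legal moves for White: none.
Not in check and no legal moves → stalemate.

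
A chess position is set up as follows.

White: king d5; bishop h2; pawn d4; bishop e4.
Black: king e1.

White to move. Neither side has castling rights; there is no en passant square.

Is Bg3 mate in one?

After Bg3: black king on e1; in check: yes, from the white bishop on g3.
Black has 4 legal replies: Ke2, Kd2, Kf1, Kd1.
In check but a legal move exists → not checkmate.

no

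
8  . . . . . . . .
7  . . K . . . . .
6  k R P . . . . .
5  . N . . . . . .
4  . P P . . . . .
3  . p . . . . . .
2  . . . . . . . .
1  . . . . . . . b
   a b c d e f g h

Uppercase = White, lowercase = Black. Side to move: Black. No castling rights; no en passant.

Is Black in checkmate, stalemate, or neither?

checkmate

Black to move; black king on a6.
In check: yes, from the white rook on b6.
King squares — a5: attacked by Pb4; b5: attacked by Pc4; b6: attacked by Kc7; a7: attacked by Nb5; b7: attacked by Rb6.
Legal moves for Black: none.
In check with no legal moves → checkmate.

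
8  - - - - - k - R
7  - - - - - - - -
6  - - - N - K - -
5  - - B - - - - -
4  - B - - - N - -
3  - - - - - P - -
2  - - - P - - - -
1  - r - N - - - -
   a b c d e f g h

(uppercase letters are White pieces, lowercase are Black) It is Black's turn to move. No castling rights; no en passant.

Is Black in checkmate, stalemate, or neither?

Black to move; black king on f8.
In check: yes, from the white rook on h8.
King squares — e7: attacked by Kf6; f7: attacked by Nd6; g7: attacked by Kf6; e8: attacked by Nd6; g8: attacked by Rh8.
Legal moves for Black: none.
In check with no legal moves → checkmate.

checkmate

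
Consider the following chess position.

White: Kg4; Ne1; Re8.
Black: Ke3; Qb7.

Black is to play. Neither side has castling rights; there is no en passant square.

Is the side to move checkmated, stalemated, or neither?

Black to move; black king on e3.
In check: yes, from the white rook on e8.
King squares — d2: available; e2: attacked by Re8; f2: available; d3: attacked by Ne1; f3: attacked by Ne1; d4: available; e4: attacked by Re8; f4: attacked by Kg4.
Legal moves for Black: Kd4, Kf2, Kd2, Qe7, Qe4+.
Black is in check but has 5 legal moves → neither.

neither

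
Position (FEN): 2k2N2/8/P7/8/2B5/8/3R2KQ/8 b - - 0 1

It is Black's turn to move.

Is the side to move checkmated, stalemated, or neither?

Black to move; black king on c8.
In check: no.
King squares — b7: attacked by Pa6; c7: attacked by Qh2; d7: attacked by Rd2; b8: attacked by Qh2; d8: attacked by Rd2.
Legal moves for Black: none.
Not in check and no legal moves → stalemate.

stalemate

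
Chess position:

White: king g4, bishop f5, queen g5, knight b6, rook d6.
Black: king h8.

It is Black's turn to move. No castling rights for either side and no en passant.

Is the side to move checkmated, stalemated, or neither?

stalemate

Black to move; black king on h8.
In check: no.
King squares — g7: attacked by Qg5; h7: attacked by Bf5; g8: attacked by Qg5.
Legal moves for Black: none.
Not in check and no legal moves → stalemate.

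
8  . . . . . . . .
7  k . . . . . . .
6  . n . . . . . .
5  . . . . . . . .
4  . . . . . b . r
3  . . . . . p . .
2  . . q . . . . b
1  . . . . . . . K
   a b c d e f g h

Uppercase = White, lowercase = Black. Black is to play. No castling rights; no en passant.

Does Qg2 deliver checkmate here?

yes

After Qg2: white king on h1; in check: yes, from the black queen on g2.
King squares — g1: attacked by Qg2; g2: attacked by Pf3; h2: attacked by Qg2.
White has no legal moves → checkmate.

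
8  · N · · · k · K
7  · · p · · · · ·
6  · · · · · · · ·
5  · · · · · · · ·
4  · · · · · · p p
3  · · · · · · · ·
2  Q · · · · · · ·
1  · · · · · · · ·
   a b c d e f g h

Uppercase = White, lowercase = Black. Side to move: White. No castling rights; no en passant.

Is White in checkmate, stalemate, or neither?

neither

White to move; white king on h8.
In check: no.
Legal moves for White include: Kh7, Nd7+, Nc6, Na6, Qg8+, Qa8, Qf7+, Qa7, Qe6, Qa6, Qd5, Qa5, Qc4, Qa4, Qb3, Qa3+, Qh2, Qg2, ... (list truncated; more exist).
White has legal moves and is not in check → neither.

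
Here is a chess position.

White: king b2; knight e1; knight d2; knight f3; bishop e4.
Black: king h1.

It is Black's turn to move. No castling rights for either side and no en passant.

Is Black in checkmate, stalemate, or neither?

Black to move; black king on h1.
In check: no.
King squares — g1: attacked by Nf3; g2: attacked by Ne1; h2: attacked by Nf3.
Legal moves for Black: none.
Not in check and no legal moves → stalemate.

stalemate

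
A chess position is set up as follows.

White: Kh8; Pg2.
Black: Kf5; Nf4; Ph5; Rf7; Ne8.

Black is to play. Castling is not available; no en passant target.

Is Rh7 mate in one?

After Rh7: white king on h8; in check: yes, from the black rook on h7.
White has 2 legal replies: Kg8, Kxh7.
In check but a legal move exists → not checkmate.

no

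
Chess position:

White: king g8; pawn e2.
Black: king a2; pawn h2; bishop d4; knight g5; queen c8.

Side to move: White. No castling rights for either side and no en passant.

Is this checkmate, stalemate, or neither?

White to move; white king on g8.
In check: yes, from the black queen on c8.
King squares — f7: attacked by Ng5; g7: attacked by Bd4; h7: attacked by Ng5; f8: attacked by Qc8; h8: attacked by Bd4.
Legal moves for White: none.
In check with no legal moves → checkmate.

checkmate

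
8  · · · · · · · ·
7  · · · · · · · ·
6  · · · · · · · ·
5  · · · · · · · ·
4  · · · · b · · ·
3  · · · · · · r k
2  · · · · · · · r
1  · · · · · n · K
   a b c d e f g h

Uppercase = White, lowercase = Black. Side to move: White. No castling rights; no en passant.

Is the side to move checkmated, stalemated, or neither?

checkmate

White to move; white king on h1.
In check: yes, from the black rook on h2 and the black bishop on e4.
King squares — g1: attacked by Rg3; g2: attacked by Rh2; h2: attacked by Nf1.
Legal moves for White: none.
In check with no legal moves → checkmate.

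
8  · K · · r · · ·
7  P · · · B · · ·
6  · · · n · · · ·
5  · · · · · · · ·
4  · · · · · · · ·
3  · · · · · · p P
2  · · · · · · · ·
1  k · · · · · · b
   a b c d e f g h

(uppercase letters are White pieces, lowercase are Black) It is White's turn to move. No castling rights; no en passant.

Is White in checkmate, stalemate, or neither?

neither

White to move; white king on b8.
In check: yes, from the black rook on e8.
Legal moves for White: Kc7, Bd8.
White is in check but has 2 legal moves → neither.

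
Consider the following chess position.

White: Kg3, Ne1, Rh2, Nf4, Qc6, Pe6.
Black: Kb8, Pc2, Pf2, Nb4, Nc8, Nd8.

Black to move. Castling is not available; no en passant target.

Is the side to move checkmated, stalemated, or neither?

Black to move; black king on b8.
In check: no.
Legal moves for Black include: Nf7, Nb7, Nxe6, Ndxc6, Ne7, Na7, Nd6, Nb6, Ka7, Nbxc6, Na6, Nd5, Nd3, Na2, fxe1=Q+, fxe1=R, fxe1=B+, fxe1=N, ... (list truncated; more exist).
Black has legal moves and is not in check → neither.

neither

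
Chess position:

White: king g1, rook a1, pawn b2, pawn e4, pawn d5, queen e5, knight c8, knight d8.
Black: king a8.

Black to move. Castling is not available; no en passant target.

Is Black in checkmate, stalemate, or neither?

checkmate

Black to move; black king on a8.
In check: yes, from the white rook on a1.
King squares — a7: attacked by Ra1; b7: attacked by Nd8; b8: attacked by Qe5.
Legal moves for Black: none.
In check with no legal moves → checkmate.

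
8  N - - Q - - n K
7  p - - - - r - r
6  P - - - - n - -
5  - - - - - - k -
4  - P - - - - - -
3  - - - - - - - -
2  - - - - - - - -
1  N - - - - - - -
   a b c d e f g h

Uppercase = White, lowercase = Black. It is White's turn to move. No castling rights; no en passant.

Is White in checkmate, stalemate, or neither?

White to move; white king on h8.
In check: yes, from the black rook on h7.
King squares — g7: attacked by Rf7; h7: attacked by Nf6; g8: attacked by Nf6.
Legal moves for White: none.
In check with no legal moves → checkmate.

checkmate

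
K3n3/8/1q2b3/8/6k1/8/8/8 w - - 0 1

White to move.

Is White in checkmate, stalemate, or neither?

White to move; white king on a8.
In check: no.
King squares — a7: attacked by Qb6; b7: attacked by Qb6; b8: attacked by Qb6.
Legal moves for White: none.
Not in check and no legal moves → stalemate.

stalemate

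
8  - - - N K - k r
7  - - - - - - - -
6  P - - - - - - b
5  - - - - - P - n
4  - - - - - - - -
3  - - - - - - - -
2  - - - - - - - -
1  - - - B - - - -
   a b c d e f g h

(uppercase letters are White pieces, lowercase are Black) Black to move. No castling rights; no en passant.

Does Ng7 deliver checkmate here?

After Ng7: white king on e8; in check: yes, from the black knight on g7.
White has 2 legal replies: Ke7, Kd7.
In check but a legal move exists → not checkmate.

no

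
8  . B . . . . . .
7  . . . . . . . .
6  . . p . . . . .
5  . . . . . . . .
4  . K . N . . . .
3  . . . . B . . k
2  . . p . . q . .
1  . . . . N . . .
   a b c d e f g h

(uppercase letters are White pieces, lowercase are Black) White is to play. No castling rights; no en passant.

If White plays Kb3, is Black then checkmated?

After Kb3: black king on h3; in check: no.
Black is not in check, so this cannot be checkmate.

no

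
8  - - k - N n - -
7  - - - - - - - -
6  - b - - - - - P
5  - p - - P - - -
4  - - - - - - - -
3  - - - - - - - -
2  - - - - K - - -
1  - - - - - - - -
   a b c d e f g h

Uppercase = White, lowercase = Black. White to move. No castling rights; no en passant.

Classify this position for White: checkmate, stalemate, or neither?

neither

White to move; white king on e2.
In check: no.
Legal moves for White: Ng7, Nc7, Nf6, Nd6+, Kf3, Kd3, Kd2, Kf1, Ke1, Kd1, h7, e6.
White has 12 legal moves and is not in check → neither.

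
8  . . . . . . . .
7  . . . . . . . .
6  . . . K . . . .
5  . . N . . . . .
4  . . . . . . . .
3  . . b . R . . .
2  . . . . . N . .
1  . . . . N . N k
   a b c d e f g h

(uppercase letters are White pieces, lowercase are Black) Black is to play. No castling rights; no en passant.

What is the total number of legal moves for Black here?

Black to move; king on h1.
In check: yes, from the white knight on f2.
Legal moves: Kh2, Kxg1.
Count: 2.

2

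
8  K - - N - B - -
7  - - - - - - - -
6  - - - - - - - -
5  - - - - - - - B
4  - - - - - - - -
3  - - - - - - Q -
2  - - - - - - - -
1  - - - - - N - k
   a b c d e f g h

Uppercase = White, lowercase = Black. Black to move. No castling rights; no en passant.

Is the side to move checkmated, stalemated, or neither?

Black to move; black king on h1.
In check: no.
King squares — g1: attacked by Qg3; g2: attacked by Qg3; h2: attacked by Nf1.
Legal moves for Black: none.
Not in check and no legal moves → stalemate.

stalemate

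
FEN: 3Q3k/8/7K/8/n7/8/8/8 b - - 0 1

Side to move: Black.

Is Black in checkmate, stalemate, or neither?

checkmate

Black to move; black king on h8.
In check: yes, from the white queen on d8.
King squares — g7: attacked by Kh6; h7: attacked by Kh6; g8: attacked by Qd8.
Legal moves for Black: none.
In check with no legal moves → checkmate.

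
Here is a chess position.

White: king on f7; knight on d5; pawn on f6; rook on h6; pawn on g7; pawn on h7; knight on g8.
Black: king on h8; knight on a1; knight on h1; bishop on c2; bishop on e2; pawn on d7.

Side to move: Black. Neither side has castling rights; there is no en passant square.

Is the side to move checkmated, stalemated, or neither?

Black to move; black king on h8.
In check: yes, from the white pawn on g7.
King squares — g7: attacked by Pf6; h7: attacked by Rh6; g8: attacked by Kf7.
Legal moves for Black: none.
In check with no legal moves → checkmate.

checkmate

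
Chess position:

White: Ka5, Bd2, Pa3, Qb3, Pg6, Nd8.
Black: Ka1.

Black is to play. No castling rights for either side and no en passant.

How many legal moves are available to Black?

Black to move; king on a1.
In check: no.
Legal moves: none.
Count: 0.

0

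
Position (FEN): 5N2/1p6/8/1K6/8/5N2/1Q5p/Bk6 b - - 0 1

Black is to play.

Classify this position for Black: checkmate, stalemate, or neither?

Black to move; black king on b1.
In check: yes, from the white queen on b2.
King squares — a1: attacked by Qb2; c1: attacked by Qb2; a2: attacked by Qb2; b2: attacked by Ba1; c2: attacked by Qb2.
Legal moves for Black: none.
In check with no legal moves → checkmate.

checkmate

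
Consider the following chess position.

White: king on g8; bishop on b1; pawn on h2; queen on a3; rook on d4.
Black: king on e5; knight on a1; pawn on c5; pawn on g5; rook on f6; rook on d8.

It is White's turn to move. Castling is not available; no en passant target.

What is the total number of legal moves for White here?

White to move; king on g8.
In check: yes, from the black rook on d8.
Legal moves: Kh7, Kg7, Rxd8.
Count: 3.

3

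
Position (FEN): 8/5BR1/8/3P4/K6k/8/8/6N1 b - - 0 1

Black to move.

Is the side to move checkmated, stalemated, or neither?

Black to move; black king on h4.
In check: no.
King squares — g3: attacked by Rg7; h3: attacked by Ng1; g4: attacked by Rg7; g5: attacked by Rg7; h5: attacked by Bf7.
Legal moves for Black: none.
Not in check and no legal moves → stalemate.

stalemate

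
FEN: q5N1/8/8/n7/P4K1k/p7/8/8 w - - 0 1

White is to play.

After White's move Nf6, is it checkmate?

After Nf6: black king on h4; in check: no.
Black is not in check, so this cannot be checkmate.

no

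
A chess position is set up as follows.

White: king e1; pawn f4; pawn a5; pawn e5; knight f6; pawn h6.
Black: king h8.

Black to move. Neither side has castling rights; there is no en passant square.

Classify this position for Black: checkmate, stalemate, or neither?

stalemate

Black to move; black king on h8.
In check: no.
King squares — g7: attacked by Ph6; h7: attacked by Nf6; g8: attacked by Nf6.
Legal moves for Black: none.
Not in check and no legal moves → stalemate.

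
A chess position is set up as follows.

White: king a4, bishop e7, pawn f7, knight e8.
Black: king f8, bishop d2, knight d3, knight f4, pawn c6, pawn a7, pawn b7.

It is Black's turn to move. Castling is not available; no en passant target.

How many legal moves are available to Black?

Black to move; king on f8.
In check: yes, from the white bishop on e7.
Legal moves: Kxf7, Kxe7.
Count: 2.

2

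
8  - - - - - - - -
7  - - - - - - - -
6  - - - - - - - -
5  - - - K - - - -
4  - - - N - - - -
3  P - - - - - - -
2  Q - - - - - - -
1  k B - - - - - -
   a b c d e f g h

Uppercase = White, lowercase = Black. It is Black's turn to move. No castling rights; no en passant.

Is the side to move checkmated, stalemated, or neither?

checkmate

Black to move; black king on a1.
In check: yes, from the white queen on a2.
King squares — b1: attacked by Qa2; a2: attacked by Bb1; b2: attacked by Qa2.
Legal moves for Black: none.
In check with no legal moves → checkmate.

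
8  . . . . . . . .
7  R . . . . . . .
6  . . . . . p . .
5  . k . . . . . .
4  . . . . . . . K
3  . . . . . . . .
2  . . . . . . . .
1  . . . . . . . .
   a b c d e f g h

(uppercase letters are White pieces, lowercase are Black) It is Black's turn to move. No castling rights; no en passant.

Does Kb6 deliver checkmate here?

no

After Kb6: white king on h4; in check: no.
White is not in check, so this cannot be checkmate.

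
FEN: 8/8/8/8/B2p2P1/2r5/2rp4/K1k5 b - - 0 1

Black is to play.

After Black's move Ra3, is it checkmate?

After Ra3: white king on a1; in check: yes, from the black rook on a3.
King squares — b1: attacked by Kc1; a2: attacked by Rc2; b2: attacked by Kc1.
White has no legal moves → checkmate.

yes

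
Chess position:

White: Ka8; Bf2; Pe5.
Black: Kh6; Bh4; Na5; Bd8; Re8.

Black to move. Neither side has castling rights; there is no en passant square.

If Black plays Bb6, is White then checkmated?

After Bb6: white king on a8; in check: yes, from the black rook on e8.
King squares — a7: attacked by Bb6; b7: attacked by Na5; b8: attacked by Re8.
White has no legal moves → checkmate.

yes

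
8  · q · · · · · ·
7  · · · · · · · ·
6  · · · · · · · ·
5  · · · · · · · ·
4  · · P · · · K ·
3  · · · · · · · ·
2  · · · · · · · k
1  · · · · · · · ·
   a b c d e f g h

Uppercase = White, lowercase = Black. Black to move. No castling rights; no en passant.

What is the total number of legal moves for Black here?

23

Black to move; king on h2.
In check: no.
Legal moves: Qh8, Qg8+, Qf8, Qe8, Qd8, Qc8+, Qa8, Qc7, Qb7, Qa7, Qd6, Qb6, Qe5, Qb5, Qf4+, Qb4, Qg3+, Qb3, Qb2, Qb1, Kg2, Kh1, Kg1.
Count: 23.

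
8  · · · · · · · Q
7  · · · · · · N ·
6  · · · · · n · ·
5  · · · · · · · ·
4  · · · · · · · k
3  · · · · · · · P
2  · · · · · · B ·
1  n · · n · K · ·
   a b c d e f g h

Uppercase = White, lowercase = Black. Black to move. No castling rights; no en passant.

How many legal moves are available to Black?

Black to move; king on h4.
In check: yes, from the white queen on h8.
Legal moves: Kg5, Kg3, Nh7, Nh5.
Count: 4.

4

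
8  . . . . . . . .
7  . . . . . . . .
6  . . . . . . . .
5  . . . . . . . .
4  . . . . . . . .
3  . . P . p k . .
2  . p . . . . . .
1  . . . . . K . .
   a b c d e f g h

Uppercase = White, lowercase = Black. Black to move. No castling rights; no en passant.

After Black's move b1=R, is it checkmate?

After b1=R: white king on f1; in check: yes, from the black rook on b1.
King squares — e1: attacked by Rb1; g1: attacked by Rb1; e2: attacked by Kf3; f2: attacked by Pe3; g2: attacked by Kf3.
White has no legal moves → checkmate.

yes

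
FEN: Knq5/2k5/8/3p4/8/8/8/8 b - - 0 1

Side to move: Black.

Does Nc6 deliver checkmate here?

After Nc6: white king on a8; in check: yes, from the black queen on c8.
King squares — a7: attacked by Nc6; b7: attacked by Kc7; b8: attacked by Nc6.
White has no legal moves → checkmate.

yes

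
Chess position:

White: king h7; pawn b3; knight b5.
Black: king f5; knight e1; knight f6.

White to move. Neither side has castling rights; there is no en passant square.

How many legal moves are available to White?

White to move; king on h7.
In check: yes, from the black knight on f6.
Legal moves: Kh8, Kg7, Kh6.
Count: 3.

3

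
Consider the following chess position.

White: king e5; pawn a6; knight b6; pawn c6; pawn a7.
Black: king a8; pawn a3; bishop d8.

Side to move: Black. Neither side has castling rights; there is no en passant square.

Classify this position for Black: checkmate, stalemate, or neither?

neither

Black to move; black king on a8.
In check: yes, from the white knight on b6.
King squares — a7: available; b7: attacked by Pa6; b8: attacked by Pa7.
Legal moves for Black: Kxa7, Bxb6.
Black is in check but has 2 legal moves → neither.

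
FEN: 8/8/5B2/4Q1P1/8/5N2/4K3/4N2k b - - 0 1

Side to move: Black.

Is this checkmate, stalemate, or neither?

stalemate

Black to move; black king on h1.
In check: no.
King squares — g1: attacked by Nf3; g2: attacked by Ne1; h2: attacked by Nf3.
Legal moves for Black: none.
Not in check and no legal moves → stalemate.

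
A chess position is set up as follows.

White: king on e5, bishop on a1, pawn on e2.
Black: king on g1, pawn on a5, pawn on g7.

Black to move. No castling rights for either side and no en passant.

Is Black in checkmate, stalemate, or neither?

neither

Black to move; black king on g1.
In check: no.
Legal moves for Black: Kh2, Kg2, Kf2, Kh1, Kf1, g6, a4, g5.
Black has 8 legal moves and is not in check → neither.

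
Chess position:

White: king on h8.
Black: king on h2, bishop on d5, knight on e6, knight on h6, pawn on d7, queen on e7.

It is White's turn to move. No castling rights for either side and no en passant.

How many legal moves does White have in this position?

0

White to move; king on h8.
In check: no.
Legal moves: none.
Count: 0.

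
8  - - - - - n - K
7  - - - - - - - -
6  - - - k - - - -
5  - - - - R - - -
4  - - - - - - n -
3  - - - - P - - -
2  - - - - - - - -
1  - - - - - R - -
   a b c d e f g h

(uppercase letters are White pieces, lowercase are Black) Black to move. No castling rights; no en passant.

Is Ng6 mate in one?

no

After Ng6: white king on h8; in check: yes, from the black knight on g6.
White has 3 legal replies: Kg8, Kh7, Kg7.
In check but a legal move exists → not checkmate.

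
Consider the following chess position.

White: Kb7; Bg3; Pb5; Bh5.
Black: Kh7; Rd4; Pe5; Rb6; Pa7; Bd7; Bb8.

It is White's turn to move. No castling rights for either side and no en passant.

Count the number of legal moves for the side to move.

White to move; king on b7.
In check: yes, from the black rook on b6.
Legal moves: Ka8.
Count: 1.

1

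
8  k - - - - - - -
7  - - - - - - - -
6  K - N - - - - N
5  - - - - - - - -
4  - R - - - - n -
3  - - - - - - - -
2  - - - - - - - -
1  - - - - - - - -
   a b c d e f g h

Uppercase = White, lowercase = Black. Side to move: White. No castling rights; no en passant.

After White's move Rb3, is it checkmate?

After Rb3: black king on a8; in check: no.
Black is not in check, so this cannot be checkmate.

no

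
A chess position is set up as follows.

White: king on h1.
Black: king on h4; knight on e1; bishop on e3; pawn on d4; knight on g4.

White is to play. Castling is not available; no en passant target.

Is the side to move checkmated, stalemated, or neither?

stalemate

White to move; white king on h1.
In check: no.
King squares — g1: attacked by Be3; g2: attacked by Ne1; h2: attacked by Ng4.
Legal moves for White: none.
Not in check and no legal moves → stalemate.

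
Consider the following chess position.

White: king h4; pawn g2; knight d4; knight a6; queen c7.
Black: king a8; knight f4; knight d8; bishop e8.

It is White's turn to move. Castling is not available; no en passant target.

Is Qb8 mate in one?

yes

After Qb8: black king on a8; in check: yes, from the white queen on b8.
King squares — a7: attacked by Qb8; b7: attacked by Qb8; b8: attacked by Na6.
Black has no legal moves → checkmate.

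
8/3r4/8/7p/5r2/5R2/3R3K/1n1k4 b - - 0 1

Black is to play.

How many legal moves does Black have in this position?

Black to move; king on d1.
In check: yes, from the white rook on d2.
Legal moves: Kxd2, Ke1, Kc1, Rxd2+, Nxd2.
Count: 5.

5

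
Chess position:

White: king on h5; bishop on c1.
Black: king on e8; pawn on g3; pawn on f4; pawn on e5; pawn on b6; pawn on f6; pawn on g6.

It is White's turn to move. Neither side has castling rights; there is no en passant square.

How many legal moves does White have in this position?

4

White to move; king on h5.
In check: yes, from the black pawn on g6.
Legal moves: Kh6, Kxg6, Kh4, Kg4.
Count: 4.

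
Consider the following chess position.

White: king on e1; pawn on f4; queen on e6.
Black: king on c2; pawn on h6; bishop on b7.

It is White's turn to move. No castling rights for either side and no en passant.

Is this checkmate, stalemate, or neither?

White to move; white king on e1.
In check: no.
Legal moves for White include: Qg8, Qe8, Qc8+, Qf7, Qe7, Qd7, Qxh6, Qg6+, Qf6, Qd6, Qc6+, Qb6, Qa6, Qf5+, Qe5, Qd5, Qg4, Qe4+, ... (list truncated; more exist).
White has legal moves and is not in check → neither.

neither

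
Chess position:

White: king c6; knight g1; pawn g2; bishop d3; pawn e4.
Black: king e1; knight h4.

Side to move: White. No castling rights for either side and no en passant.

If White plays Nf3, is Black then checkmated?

no

After Nf3: black king on e1; in check: yes, from the white knight on f3.
Black has 3 legal replies: Kf2, Kd1, Nxf3.
In check but a legal move exists → not checkmate.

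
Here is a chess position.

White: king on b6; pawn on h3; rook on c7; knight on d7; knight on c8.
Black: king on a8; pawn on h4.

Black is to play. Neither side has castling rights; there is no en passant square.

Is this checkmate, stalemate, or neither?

stalemate

Black to move; black king on a8.
In check: no.
King squares — a7: attacked by Kb6; b7: attacked by Kb6; b8: attacked by Nd7.
Legal moves for Black: none.
Not in check and no legal moves → stalemate.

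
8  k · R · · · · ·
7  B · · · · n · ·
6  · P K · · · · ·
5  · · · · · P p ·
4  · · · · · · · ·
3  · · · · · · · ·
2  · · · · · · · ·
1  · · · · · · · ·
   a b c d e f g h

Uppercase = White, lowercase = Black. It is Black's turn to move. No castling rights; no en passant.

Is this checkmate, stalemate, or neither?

checkmate

Black to move; black king on a8.
In check: yes, from the white rook on c8.
King squares — a7: attacked by Pb6; b7: attacked by Kc6; b8: attacked by Ba7.
Legal moves for Black: none.
In check with no legal moves → checkmate.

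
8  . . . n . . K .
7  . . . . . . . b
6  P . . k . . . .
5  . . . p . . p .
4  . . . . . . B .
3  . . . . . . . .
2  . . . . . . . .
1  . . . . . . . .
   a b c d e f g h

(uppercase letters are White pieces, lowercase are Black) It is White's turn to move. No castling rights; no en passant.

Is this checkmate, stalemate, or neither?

White to move; white king on g8.
In check: yes, from the black bishop on h7.
King squares — f7: attacked by Nd8; g7: available; h7: available; f8: available; h8: available.
Legal moves for White: Kh8, Kf8, Kxh7, Kg7.
White is in check but has 4 legal moves → neither.

neither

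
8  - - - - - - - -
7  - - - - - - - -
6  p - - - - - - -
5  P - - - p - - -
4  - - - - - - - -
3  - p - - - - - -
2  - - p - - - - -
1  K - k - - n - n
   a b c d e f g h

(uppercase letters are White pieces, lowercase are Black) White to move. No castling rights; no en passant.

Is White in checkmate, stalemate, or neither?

stalemate

White to move; white king on a1.
In check: no.
King squares — b1: attacked by Kc1; a2: attacked by Pb3; b2: attacked by Kc1.
Legal moves for White: none.
Not in check and no legal moves → stalemate.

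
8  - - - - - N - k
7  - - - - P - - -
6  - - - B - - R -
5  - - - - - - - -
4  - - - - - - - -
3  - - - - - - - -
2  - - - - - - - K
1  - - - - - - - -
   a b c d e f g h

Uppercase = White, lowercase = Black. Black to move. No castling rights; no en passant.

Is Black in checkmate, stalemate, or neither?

Black to move; black king on h8.
In check: no.
King squares — g7: attacked by Rg6; h7: attacked by Nf8; g8: attacked by Rg6.
Legal moves for Black: none.
Not in check and no legal moves → stalemate.

stalemate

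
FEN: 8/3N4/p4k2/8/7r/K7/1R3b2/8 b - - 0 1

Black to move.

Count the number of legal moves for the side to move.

7

Black to move; king on f6.
In check: yes, from the white knight on d7.
Legal moves: Kg7, Kf7, Ke7, Kg6, Ke6, Kg5, Kf5.
Count: 7.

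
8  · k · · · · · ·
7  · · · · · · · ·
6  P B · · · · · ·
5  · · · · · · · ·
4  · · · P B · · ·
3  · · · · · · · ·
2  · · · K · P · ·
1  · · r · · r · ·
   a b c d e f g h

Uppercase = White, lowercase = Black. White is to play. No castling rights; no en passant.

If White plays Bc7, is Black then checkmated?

no

After Bc7: black king on b8; in check: yes, from the white bishop on c7.
Black has 4 legal replies: Kc8, Kxc7, Ka7, Rxc7.
In check but a legal move exists → not checkmate.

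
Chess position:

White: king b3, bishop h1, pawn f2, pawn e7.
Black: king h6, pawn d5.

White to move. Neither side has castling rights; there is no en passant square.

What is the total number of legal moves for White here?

17

White to move; king on b3.
In check: no.
Legal moves: Kb4, Ka4, Kc3, Ka3, Kc2, Kb2, Ka2, Bxd5, Be4, Bf3, Bg2, e8=Q, e8=R, e8=B, e8=N, f3, f4.
Count: 17.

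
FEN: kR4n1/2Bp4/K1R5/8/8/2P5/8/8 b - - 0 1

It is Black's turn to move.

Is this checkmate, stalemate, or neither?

Black to move; black king on a8.
In check: yes, from the white rook on b8.
King squares — a7: attacked by Ka6; b7: attacked by Ka6; b8: attacked by Bc7.
Legal moves for Black: none.
In check with no legal moves → checkmate.

checkmate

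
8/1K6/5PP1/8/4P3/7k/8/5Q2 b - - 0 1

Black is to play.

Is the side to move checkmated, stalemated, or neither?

neither

Black to move; black king on h3.
In check: yes, from the white queen on f1.
Legal moves for Black: Kh4, Kg4, Kg3, Kh2.
Black is in check but has 4 legal moves → neither.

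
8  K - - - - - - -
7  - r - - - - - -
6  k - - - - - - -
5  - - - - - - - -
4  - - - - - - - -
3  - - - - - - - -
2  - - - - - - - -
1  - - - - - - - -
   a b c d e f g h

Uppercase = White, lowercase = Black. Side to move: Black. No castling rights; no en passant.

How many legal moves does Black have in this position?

17

Black to move; king on a6.
In check: no.
Legal moves: Rb8+, Rh7, Rg7, Rf7, Re7, Rd7, Rc7, Ra7+, Rb6, Rb5, Rb4, Rb3, Rb2, Rb1, Kb6, Kb5, Ka5.
Count: 17.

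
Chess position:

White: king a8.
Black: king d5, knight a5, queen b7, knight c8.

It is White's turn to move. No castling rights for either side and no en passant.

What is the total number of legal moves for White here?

White to move; king on a8.
In check: yes, from the black queen on b7.
Legal moves: none.
Count: 0.

0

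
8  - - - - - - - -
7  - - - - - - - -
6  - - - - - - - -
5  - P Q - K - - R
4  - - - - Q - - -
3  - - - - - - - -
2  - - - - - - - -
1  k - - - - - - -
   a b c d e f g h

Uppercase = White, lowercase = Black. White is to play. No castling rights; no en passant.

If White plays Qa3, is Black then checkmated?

yes

After Qa3: black king on a1; in check: yes, from the white queen on a3.
King squares — b1: attacked by Qe4; a2: attacked by Qa3; b2: attacked by Qa3.
Black has no legal moves → checkmate.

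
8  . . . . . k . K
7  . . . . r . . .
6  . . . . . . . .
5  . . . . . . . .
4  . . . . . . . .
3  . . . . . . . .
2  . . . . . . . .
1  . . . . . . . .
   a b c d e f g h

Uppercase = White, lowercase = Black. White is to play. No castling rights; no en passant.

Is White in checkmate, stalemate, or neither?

stalemate

White to move; white king on h8.
In check: no.
King squares — g7: attacked by Re7; h7: attacked by Re7; g8: attacked by Kf8.
Legal moves for White: none.
Not in check and no legal moves → stalemate.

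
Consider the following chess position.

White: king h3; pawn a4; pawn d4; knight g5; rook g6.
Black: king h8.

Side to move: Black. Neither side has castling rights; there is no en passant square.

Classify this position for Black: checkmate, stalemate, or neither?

Black to move; black king on h8.
In check: no.
King squares — g7: attacked by Rg6; h7: attacked by Ng5; g8: attacked by Rg6.
Legal moves for Black: none.
Not in check and no legal moves → stalemate.

stalemate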